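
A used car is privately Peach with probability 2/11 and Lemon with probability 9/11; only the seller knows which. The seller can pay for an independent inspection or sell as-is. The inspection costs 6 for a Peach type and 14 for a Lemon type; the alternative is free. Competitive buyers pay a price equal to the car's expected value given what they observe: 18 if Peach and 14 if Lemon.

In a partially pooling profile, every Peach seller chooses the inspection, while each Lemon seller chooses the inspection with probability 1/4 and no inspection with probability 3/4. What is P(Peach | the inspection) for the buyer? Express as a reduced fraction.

8/17

P(the inspection) = (2/11)·1 + (9/11)·(1/4) = 17/44.
By Bayes' rule, P(Peach | the inspection) = (2/11) / (17/44) = 8/17.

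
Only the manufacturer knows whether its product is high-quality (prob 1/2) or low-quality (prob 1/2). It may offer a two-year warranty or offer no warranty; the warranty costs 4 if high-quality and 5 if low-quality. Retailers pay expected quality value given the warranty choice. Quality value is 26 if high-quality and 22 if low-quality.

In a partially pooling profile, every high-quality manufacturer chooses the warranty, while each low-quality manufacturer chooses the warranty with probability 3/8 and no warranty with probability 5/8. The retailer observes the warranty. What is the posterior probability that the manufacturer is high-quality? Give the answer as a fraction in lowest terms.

8/11

P(the warranty) = (1/2)·1 + (1/2)·(3/8) = 11/16.
By Bayes' rule, P(high-quality | the warranty) = (1/2) / (11/16) = 8/11.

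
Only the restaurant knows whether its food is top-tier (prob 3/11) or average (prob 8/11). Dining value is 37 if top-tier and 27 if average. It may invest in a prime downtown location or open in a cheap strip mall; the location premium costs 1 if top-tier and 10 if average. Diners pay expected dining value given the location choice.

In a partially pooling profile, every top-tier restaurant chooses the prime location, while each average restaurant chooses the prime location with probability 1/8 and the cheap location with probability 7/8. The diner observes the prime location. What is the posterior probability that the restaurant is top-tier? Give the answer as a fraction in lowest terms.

3/4

P(the prime location) = (3/11)·1 + (8/11)·(1/8) = 4/11.
By Bayes' rule, P(top-tier | the prime location) = (3/11) / (4/11) = 3/4.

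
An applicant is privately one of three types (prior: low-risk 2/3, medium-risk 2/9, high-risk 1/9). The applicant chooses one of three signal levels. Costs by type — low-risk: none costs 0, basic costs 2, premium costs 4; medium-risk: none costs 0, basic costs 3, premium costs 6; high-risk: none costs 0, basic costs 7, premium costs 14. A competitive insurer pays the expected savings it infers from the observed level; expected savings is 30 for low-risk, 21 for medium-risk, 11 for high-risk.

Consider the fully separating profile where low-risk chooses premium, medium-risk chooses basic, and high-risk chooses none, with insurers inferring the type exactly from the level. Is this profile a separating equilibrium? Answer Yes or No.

Separating rebates: premium → 30, basic → 21, none → 11.
low-risk (assigned premium): none: 11 − 0 = 11; basic: 21 − 2 = 19; premium: 30 − 4 = 26. low-risk stays.
medium-risk (assigned basic): none: 11 − 0 = 11; basic: 21 − 3 = 18; premium: 30 − 6 = 24. medium-risk prefers premium.
high-risk (assigned none): none: 11 − 0 = 11; basic: 21 − 7 = 14; premium: 30 − 14 = 16. high-risk prefers premium.
At least one type deviates; the separating profile fails.

No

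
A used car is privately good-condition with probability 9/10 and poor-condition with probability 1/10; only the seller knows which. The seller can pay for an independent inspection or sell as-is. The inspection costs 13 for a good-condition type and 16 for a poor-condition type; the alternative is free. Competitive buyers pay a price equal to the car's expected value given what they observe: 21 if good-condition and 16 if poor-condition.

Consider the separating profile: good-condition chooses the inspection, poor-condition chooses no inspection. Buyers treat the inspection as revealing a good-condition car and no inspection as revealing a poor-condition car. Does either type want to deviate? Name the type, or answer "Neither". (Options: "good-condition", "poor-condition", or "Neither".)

good-condition

The inspection pays 21; no inspection pays 16.
good-condition: assigned the inspection, nets 21 − 13 = 8; deviating to no inspection nets 16.
poor-condition: assigned no inspection, nets 16; deviating to the inspection nets 21 − 16 = 5.
The good-condition type gains 8 by deviating.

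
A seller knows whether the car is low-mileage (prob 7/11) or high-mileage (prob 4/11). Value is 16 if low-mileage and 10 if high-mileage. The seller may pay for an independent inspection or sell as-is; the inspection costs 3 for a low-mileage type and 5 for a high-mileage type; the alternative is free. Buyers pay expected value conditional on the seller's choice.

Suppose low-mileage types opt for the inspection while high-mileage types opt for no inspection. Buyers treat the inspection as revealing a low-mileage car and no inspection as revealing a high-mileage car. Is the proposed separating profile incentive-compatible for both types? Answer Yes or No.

Under these beliefs, the inspection earns price 16 and no inspection earns price 10.
low-mileage: the inspection nets 16 − 3 = 13; no inspection nets 10. low-mileage prefers the inspection.
high-mileage: the inspection nets 16 − 5 = 11; no inspection nets 10. high-mileage would deviate to the inspection.
high-mileage has a profitable deviation, so the profile is not an equilibrium.

No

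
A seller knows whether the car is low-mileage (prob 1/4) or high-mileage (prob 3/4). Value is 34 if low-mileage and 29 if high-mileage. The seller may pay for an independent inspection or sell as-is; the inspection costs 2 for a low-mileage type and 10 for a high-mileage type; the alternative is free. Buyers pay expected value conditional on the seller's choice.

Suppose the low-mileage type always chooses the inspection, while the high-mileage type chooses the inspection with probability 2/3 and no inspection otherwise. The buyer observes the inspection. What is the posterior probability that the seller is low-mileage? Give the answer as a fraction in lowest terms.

1/3

P(the inspection) = (1/4)·1 + (3/4)·(2/3) = 3/4.
By Bayes' rule, P(low-mileage | the inspection) = (1/4) / (3/4) = 1/3.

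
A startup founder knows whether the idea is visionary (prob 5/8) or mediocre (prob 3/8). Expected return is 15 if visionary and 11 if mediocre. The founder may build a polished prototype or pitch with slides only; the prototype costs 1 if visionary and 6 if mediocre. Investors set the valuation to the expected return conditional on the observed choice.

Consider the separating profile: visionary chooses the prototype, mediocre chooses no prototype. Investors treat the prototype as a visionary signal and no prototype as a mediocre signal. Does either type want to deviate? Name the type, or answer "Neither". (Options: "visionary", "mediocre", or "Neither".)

Neither

The prototype pays 15; no prototype pays 11.
visionary: assigned the prototype, nets 15 − 1 = 14; deviating to no prototype nets 11.
mediocre: assigned no prototype, nets 11; deviating to the prototype nets 15 − 6 = 9.
Both types strictly prefer their assigned action; no profitable deviation.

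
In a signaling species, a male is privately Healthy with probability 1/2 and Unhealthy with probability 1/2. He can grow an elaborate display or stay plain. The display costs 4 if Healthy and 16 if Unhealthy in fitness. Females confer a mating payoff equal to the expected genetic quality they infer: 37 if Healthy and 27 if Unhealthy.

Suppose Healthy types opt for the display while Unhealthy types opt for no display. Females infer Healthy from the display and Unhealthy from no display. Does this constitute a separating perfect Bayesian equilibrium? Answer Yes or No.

Yes

Under these beliefs, the display earns mating payoff 37 and no display earns mating payoff 27.
Healthy: the display nets 37 − 4 = 33; no display nets 27. Healthy prefers the display.
Unhealthy: the display nets 37 − 16 = 21; no display nets 27. Unhealthy prefers no display.
Neither type deviates, so the separating profile is an equilibrium.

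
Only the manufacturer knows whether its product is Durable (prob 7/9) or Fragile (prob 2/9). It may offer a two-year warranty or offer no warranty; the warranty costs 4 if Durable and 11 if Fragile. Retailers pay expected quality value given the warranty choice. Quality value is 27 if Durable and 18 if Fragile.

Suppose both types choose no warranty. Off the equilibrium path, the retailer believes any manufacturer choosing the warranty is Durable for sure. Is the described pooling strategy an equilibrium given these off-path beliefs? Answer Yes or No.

On path, the retailer holds the prior and pays 7/9·27 + 2/9·18 = 25. Off path (the warranty), believing Durable, it pays 27.
Durable: no warranty nets 25; the warranty nets 27 − 4 = 23. Durable stays.
Fragile: no warranty nets 25; the warranty nets 27 − 11 = 16. Fragile stays.
No type deviates, so pooling is sustained.

Yes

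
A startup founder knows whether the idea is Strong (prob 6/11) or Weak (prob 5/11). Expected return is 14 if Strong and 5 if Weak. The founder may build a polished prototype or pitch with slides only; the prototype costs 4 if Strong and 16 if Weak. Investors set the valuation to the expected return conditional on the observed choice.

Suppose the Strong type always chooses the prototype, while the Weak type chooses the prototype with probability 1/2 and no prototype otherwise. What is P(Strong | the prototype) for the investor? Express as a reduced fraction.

P(the prototype) = (6/11)·1 + (5/11)·(1/2) = 17/22.
By Bayes' rule, P(Strong | the prototype) = (6/11) / (17/22) = 12/17.

12/17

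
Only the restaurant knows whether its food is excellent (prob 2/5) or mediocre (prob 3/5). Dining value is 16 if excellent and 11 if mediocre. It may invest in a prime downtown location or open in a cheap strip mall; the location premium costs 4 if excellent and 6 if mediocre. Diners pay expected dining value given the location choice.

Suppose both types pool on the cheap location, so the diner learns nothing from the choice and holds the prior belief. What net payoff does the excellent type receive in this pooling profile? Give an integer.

13

Pooled price premium = 2/5·16 + 3/5·11 = 13.
excellent pays no cost for the cheap location, so net payoff = 13.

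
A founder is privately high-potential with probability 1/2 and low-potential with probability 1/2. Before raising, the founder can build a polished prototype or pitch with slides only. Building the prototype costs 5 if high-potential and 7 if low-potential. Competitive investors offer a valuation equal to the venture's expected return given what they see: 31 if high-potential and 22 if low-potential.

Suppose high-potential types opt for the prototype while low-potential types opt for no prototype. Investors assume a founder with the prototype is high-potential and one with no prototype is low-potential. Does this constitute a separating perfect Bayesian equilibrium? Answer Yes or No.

Under these beliefs, the prototype earns valuation 31 and no prototype earns valuation 22.
high-potential: the prototype nets 31 − 5 = 26; no prototype nets 22. high-potential prefers the prototype.
low-potential: the prototype nets 31 − 7 = 24; no prototype nets 22. low-potential would deviate to the prototype.
low-potential has a profitable deviation, so the profile is not an equilibrium.

No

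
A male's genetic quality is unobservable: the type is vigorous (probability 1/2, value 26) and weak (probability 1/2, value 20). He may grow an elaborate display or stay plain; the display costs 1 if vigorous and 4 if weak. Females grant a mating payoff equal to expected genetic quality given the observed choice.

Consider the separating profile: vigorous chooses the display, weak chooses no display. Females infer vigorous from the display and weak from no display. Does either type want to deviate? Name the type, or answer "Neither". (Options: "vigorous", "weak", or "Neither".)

weak

The display pays 26; no display pays 20.
vigorous: assigned the display, nets 26 − 1 = 25; deviating to no display nets 20.
weak: assigned no display, nets 20; deviating to the display nets 26 − 4 = 22.
The weak type gains 2 by deviating.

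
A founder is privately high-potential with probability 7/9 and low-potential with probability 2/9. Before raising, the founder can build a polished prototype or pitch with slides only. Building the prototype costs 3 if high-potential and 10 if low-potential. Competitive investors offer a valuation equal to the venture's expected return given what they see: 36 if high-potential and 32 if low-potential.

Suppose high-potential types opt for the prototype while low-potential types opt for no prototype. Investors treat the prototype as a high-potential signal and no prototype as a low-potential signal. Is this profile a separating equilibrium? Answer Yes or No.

Under these beliefs, the prototype earns valuation 36 and no prototype earns valuation 32.
high-potential: the prototype nets 36 − 3 = 33; no prototype nets 32. high-potential prefers the prototype.
low-potential: the prototype nets 36 − 10 = 26; no prototype nets 32. low-potential prefers no prototype.
Neither type deviates, so the separating profile is an equilibrium.

Yes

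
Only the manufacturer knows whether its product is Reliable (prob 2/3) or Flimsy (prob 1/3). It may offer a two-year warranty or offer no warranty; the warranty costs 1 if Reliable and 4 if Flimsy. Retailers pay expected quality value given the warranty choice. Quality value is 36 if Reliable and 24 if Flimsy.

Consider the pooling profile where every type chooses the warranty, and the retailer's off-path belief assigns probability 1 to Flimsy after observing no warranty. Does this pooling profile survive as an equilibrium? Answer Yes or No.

Yes

On path, the retailer holds the prior and pays 2/3·36 + 1/3·24 = 32. Off path (no warranty), believing Flimsy, it pays 24.
Reliable: the warranty nets 32 − 1 = 31; no warranty nets 24. Reliable stays.
Flimsy: the warranty nets 32 − 4 = 28; no warranty nets 24. Flimsy stays.
No type deviates, so pooling is sustained.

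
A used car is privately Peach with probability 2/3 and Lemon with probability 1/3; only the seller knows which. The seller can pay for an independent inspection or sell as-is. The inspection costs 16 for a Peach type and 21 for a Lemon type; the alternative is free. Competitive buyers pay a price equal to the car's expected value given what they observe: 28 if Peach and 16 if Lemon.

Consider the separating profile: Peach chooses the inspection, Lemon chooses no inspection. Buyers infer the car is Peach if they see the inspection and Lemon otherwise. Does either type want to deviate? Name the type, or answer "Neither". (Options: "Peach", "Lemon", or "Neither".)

Peach

The inspection pays 28; no inspection pays 16.
Peach: assigned the inspection, nets 28 − 16 = 12; deviating to no inspection nets 16.
Lemon: assigned no inspection, nets 16; deviating to the inspection nets 28 − 21 = 7.
The Peach type gains 4 by deviating.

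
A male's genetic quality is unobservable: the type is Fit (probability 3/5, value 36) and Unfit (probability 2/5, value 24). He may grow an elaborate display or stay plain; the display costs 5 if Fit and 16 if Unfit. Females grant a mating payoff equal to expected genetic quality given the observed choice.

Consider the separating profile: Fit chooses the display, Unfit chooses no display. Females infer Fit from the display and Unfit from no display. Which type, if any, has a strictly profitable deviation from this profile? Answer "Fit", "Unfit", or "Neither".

Neither

The display pays 36; no display pays 24.
Fit: assigned the display, nets 36 − 5 = 31; deviating to no display nets 24.
Unfit: assigned no display, nets 24; deviating to the display nets 36 − 16 = 20.
Both types strictly prefer their assigned action; no profitable deviation.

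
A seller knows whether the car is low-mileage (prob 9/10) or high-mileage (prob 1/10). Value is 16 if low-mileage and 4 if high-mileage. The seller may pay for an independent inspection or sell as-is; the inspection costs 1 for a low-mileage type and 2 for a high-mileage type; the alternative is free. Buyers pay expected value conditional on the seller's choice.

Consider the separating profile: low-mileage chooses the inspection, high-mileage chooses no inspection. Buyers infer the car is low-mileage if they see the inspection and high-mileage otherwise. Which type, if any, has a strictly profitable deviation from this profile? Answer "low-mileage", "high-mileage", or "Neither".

high-mileage

The inspection pays 16; no inspection pays 4.
low-mileage: assigned the inspection, nets 16 − 1 = 15; deviating to no inspection nets 4.
high-mileage: assigned no inspection, nets 4; deviating to the inspection nets 16 − 2 = 14.
The high-mileage type gains 10 by deviating.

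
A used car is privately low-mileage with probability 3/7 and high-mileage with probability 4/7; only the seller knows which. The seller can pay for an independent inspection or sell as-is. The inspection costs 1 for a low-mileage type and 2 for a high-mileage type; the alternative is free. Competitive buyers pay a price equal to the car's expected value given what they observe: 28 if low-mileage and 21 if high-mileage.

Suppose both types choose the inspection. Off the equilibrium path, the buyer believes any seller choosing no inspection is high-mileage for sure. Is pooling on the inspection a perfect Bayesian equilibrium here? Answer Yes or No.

On path, the buyer holds the prior and pays 3/7·28 + 4/7·21 = 24. Off path (no inspection), believing high-mileage, it pays 21.
low-mileage: the inspection nets 24 − 1 = 23; no inspection nets 21. low-mileage stays.
high-mileage: the inspection nets 24 − 2 = 22; no inspection nets 21. high-mileage stays.
No type deviates, so pooling is sustained.

Yes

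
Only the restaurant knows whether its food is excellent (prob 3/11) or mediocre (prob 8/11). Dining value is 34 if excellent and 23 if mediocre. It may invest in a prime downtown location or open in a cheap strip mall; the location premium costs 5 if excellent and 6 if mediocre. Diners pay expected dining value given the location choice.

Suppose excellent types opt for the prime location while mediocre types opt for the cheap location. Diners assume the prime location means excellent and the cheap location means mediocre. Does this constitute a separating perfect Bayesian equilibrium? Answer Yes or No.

No

Under these beliefs, the prime location earns price premium 34 and the cheap location earns price premium 23.
excellent: the prime location nets 34 − 5 = 29; the cheap location nets 23. excellent prefers the prime location.
mediocre: the prime location nets 34 − 6 = 28; the cheap location nets 23. mediocre would deviate to the prime location.
mediocre has a profitable deviation, so the profile is not an equilibrium.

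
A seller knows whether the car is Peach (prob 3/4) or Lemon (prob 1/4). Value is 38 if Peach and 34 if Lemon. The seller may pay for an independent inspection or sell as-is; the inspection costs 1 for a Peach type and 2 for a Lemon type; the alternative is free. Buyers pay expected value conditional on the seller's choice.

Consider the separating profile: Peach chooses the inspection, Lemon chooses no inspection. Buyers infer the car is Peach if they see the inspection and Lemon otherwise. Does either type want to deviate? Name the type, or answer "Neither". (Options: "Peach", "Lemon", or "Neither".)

Lemon

The inspection pays 38; no inspection pays 34.
Peach: assigned the inspection, nets 38 − 1 = 37; deviating to no inspection nets 34.
Lemon: assigned no inspection, nets 34; deviating to the inspection nets 38 − 2 = 36.
The Lemon type gains 2 by deviating.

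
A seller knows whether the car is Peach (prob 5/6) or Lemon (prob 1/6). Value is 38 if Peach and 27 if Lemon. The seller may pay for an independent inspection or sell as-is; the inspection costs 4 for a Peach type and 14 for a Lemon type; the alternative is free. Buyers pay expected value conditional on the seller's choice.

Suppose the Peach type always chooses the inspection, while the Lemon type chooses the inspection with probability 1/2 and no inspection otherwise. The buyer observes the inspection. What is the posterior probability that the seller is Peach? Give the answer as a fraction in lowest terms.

10/11

P(the inspection) = (5/6)·1 + (1/6)·(1/2) = 11/12.
By Bayes' rule, P(Peach | the inspection) = (5/6) / (11/12) = 10/11.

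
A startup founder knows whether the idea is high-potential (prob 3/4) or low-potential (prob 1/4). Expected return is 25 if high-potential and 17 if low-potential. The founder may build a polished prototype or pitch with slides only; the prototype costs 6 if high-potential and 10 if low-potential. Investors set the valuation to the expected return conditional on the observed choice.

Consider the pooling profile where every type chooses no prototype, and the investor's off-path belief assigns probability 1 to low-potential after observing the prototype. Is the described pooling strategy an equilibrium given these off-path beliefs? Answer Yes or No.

Yes

On path, the investor holds the prior and pays 3/4·25 + 1/4·17 = 23. Off path (the prototype), believing low-potential, it pays 17.
high-potential: no prototype nets 23; the prototype nets 17 − 6 = 11. high-potential stays.
low-potential: no prototype nets 23; the prototype nets 17 − 10 = 7. low-potential stays.
No type deviates, so pooling is sustained.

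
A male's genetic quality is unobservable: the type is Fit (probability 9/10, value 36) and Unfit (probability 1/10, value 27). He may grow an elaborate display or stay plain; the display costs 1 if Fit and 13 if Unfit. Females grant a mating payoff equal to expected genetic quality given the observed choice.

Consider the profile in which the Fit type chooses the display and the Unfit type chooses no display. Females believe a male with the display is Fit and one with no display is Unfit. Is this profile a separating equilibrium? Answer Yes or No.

Under these beliefs, the display earns mating payoff 36 and no display earns mating payoff 27.
Fit: the display nets 36 − 1 = 35; no display nets 27. Fit prefers the display.
Unfit: the display nets 36 − 13 = 23; no display nets 27. Unfit prefers no display.
Neither type deviates, so the separating profile is an equilibrium.

Yes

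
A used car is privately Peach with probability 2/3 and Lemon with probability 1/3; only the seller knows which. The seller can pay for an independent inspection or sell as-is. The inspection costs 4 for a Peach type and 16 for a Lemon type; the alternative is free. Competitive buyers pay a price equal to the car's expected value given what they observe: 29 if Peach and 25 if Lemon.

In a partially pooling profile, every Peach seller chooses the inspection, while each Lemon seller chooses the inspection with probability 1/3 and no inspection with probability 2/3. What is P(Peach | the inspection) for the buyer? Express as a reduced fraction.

6/7

P(the inspection) = (2/3)·1 + (1/3)·(1/3) = 7/9.
By Bayes' rule, P(Peach | the inspection) = (2/3) / (7/9) = 6/7.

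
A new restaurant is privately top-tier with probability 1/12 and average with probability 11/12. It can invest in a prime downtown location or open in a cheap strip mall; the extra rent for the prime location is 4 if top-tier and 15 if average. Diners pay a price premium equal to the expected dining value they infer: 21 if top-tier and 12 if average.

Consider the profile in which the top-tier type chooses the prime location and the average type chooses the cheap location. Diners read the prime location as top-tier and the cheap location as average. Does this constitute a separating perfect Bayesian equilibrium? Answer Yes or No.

Yes

Under these beliefs, the prime location earns price premium 21 and the cheap location earns price premium 12.
top-tier: the prime location nets 21 − 4 = 17; the cheap location nets 12. top-tier prefers the prime location.
average: the prime location nets 21 − 15 = 6; the cheap location nets 12. average prefers the cheap location.
Neither type deviates, so the separating profile is an equilibrium.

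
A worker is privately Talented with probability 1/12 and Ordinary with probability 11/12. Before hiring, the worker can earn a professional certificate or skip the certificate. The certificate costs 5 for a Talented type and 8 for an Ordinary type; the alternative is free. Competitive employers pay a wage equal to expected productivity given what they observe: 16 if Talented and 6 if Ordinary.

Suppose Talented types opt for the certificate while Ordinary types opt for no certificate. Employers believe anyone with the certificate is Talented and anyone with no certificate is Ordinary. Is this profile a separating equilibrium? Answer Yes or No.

No

Under these beliefs, the certificate earns wage 16 and no certificate earns wage 6.
Talented: the certificate nets 16 − 5 = 11; no certificate nets 6. Talented prefers the certificate.
Ordinary: the certificate nets 16 − 8 = 8; no certificate nets 6. Ordinary would deviate to the certificate.
Ordinary has a profitable deviation, so the profile is not an equilibrium.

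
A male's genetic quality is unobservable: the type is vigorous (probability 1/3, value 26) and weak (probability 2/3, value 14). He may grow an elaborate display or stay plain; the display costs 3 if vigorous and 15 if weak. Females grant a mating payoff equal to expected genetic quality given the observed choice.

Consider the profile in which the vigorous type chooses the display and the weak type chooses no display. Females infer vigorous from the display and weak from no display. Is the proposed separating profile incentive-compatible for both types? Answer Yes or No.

Yes

Under these beliefs, the display earns mating payoff 26 and no display earns mating payoff 14.
vigorous: the display nets 26 − 3 = 23; no display nets 14. vigorous prefers the display.
weak: the display nets 26 − 15 = 11; no display nets 14. weak prefers no display.
Neither type deviates, so the separating profile is an equilibrium.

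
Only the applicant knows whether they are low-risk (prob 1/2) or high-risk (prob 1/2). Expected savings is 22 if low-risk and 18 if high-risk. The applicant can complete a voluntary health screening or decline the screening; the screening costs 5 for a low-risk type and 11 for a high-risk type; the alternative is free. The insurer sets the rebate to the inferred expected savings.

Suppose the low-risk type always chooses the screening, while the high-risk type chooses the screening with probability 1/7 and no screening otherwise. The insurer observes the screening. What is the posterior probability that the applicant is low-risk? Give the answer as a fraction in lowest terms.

P(the screening) = (1/2)·1 + (1/2)·(1/7) = 4/7.
By Bayes' rule, P(low-risk | the screening) = (1/2) / (4/7) = 7/8.

7/8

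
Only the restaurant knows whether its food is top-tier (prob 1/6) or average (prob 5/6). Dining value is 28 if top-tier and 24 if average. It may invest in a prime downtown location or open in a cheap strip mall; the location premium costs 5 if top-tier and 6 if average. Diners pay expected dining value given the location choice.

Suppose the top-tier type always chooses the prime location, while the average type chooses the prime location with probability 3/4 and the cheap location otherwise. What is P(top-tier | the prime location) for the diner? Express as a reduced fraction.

P(the prime location) = (1/6)·1 + (5/6)·(3/4) = 19/24.
By Bayes' rule, P(top-tier | the prime location) = (1/6) / (19/24) = 4/19.

4/19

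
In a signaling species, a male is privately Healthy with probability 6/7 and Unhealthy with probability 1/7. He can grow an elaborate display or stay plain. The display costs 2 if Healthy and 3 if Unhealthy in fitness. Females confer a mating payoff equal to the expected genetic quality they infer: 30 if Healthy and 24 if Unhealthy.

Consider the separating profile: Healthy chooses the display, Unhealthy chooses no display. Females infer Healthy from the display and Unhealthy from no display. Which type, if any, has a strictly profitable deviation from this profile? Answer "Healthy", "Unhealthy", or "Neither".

Unhealthy

The display pays 30; no display pays 24.
Healthy: assigned the display, nets 30 − 2 = 28; deviating to no display nets 24.
Unhealthy: assigned no display, nets 24; deviating to the display nets 30 − 3 = 27.
The Unhealthy type gains 3 by deviating.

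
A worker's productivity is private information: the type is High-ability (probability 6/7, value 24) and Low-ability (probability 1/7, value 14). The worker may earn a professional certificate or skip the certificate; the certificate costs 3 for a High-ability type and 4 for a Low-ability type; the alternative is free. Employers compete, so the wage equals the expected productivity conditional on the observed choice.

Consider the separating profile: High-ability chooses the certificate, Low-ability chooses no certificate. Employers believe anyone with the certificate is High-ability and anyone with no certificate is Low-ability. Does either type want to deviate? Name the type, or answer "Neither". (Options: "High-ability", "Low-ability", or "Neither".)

Low-ability

The certificate pays 24; no certificate pays 14.
High-ability: assigned the certificate, nets 24 − 3 = 21; deviating to no certificate nets 14.
Low-ability: assigned no certificate, nets 14; deviating to the certificate nets 24 − 4 = 20.
The Low-ability type gains 6 by deviating.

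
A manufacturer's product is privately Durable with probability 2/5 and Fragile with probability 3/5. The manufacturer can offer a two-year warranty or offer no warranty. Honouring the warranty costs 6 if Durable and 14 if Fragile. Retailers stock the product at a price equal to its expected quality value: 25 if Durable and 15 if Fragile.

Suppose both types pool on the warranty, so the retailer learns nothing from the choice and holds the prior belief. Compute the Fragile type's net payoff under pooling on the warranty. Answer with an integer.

Pooled price = 2/5·25 + 3/5·15 = 19.
Fragile pays cost 14 for the warranty, so net payoff = 19 − 14 = 5.

5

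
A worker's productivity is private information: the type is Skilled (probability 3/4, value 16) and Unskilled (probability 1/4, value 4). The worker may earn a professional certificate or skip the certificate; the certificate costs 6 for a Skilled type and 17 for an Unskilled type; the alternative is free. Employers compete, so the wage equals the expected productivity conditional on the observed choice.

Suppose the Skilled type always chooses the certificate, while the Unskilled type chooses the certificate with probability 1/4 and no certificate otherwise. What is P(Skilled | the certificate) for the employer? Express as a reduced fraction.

12/13

P(the certificate) = (3/4)·1 + (1/4)·(1/4) = 13/16.
By Bayes' rule, P(Skilled | the certificate) = (3/4) / (13/16) = 12/13.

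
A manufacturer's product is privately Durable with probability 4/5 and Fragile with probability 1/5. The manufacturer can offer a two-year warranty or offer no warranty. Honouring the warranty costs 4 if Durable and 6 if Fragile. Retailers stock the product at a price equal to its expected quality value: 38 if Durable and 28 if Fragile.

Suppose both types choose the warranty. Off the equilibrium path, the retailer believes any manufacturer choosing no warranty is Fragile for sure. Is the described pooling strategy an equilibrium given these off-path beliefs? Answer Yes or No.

On path, the retailer holds the prior and pays 4/5·38 + 1/5·28 = 36. Off path (no warranty), believing Fragile, it pays 28.
Durable: the warranty nets 36 − 4 = 32; no warranty nets 28. Durable stays.
Fragile: the warranty nets 36 − 6 = 30; no warranty nets 28. Fragile stays.
No type deviates, so pooling is sustained.

Yes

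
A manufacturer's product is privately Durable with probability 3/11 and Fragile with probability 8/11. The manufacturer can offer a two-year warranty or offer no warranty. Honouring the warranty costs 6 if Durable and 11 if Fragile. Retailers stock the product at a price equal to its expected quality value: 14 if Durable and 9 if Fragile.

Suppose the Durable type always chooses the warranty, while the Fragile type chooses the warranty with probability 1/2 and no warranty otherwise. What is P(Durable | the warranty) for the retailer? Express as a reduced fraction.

3/7

P(the warranty) = (3/11)·1 + (8/11)·(1/2) = 7/11.
By Bayes' rule, P(Durable | the warranty) = (3/11) / (7/11) = 3/7.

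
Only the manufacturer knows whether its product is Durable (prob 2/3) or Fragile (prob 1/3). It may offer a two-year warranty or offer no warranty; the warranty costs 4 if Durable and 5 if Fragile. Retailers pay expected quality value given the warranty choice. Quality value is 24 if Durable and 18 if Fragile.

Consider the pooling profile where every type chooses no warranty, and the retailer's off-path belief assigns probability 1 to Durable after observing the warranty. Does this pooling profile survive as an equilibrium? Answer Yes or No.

On path, the retailer holds the prior and pays 2/3·24 + 1/3·18 = 22. Off path (the warranty), believing Durable, it pays 24.
Durable: no warranty nets 22; the warranty nets 24 − 4 = 20. Durable stays.
Fragile: no warranty nets 22; the warranty nets 24 − 5 = 19. Fragile stays.
No type deviates, so pooling is sustained.

Yes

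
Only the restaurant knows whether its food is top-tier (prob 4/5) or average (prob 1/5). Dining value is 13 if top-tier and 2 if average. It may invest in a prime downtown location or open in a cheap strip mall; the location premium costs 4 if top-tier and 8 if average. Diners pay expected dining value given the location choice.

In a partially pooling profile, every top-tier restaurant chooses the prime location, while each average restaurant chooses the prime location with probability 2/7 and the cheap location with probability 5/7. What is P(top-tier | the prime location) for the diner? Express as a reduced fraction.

P(the prime location) = (4/5)·1 + (1/5)·(2/7) = 6/7.
By Bayes' rule, P(top-tier | the prime location) = (4/5) / (6/7) = 14/15.

14/15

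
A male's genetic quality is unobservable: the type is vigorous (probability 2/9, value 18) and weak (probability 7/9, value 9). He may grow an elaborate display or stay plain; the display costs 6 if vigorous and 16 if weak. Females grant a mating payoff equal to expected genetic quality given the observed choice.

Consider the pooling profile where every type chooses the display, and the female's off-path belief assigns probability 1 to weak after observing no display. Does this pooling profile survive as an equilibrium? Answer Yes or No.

No

On path, the female holds the prior and pays 2/9·18 + 7/9·9 = 11. Off path (no display), believing weak, it pays 9.
vigorous: the display nets 11 − 6 = 5; no display nets 9. vigorous would deviate.
weak: the display nets 11 − 16 = -5; no display nets 9. weak would deviate.
A type deviates, so pooling fails.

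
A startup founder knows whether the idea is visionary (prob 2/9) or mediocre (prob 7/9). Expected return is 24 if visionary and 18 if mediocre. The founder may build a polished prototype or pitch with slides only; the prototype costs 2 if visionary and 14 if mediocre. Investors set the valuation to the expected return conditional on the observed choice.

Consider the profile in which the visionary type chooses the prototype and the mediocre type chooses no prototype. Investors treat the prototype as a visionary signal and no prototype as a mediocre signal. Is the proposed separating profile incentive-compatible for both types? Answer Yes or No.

Yes

Under these beliefs, the prototype earns valuation 24 and no prototype earns valuation 18.
visionary: the prototype nets 24 − 2 = 22; no prototype nets 18. visionary prefers the prototype.
mediocre: the prototype nets 24 − 14 = 10; no prototype nets 18. mediocre prefers no prototype.
Neither type deviates, so the separating profile is an equilibrium.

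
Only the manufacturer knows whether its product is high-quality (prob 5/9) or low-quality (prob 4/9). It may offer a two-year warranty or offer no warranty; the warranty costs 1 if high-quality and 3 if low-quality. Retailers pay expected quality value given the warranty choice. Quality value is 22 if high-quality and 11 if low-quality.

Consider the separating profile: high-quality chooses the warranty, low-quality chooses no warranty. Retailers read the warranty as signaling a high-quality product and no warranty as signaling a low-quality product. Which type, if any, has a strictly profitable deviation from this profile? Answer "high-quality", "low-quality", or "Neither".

low-quality

The warranty pays 22; no warranty pays 11.
high-quality: assigned the warranty, nets 22 − 1 = 21; deviating to no warranty nets 11.
low-quality: assigned no warranty, nets 11; deviating to the warranty nets 22 − 3 = 19.
The low-quality type gains 8 by deviating.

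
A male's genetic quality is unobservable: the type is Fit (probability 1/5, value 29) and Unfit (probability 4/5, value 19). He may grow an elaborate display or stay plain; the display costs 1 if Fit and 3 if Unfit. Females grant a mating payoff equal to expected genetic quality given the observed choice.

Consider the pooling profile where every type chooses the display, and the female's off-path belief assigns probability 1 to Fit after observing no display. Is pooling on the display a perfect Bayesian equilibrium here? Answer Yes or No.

No

On path, the female holds the prior and pays 1/5·29 + 4/5·19 = 21. Off path (no display), believing Fit, it pays 29.
Fit: the display nets 21 − 1 = 20; no display nets 29. Fit would deviate.
Unfit: the display nets 21 − 3 = 18; no display nets 29. Unfit would deviate.
A type deviates, so pooling fails.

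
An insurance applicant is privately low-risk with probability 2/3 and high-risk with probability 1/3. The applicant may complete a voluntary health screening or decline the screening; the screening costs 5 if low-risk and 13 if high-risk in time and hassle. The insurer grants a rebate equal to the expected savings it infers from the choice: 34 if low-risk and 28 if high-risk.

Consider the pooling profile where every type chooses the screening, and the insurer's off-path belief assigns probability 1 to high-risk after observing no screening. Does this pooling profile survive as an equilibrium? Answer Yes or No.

On path, the insurer holds the prior and pays 2/3·34 + 1/3·28 = 32. Off path (no screening), believing high-risk, it pays 28.
low-risk: the screening nets 32 − 5 = 27; no screening nets 28. low-risk would deviate.
high-risk: the screening nets 32 − 13 = 19; no screening nets 28. high-risk would deviate.
A type deviates, so pooling fails.

No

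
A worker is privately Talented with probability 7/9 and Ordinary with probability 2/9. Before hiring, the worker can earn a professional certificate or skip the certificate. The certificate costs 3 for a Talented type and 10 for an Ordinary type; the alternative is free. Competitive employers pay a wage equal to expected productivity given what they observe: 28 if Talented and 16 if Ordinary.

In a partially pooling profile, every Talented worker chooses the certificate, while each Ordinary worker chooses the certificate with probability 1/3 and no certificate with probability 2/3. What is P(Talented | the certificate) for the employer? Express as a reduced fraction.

P(the certificate) = (7/9)·1 + (2/9)·(1/3) = 23/27.
By Bayes' rule, P(Talented | the certificate) = (7/9) / (23/27) = 21/23.

21/23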